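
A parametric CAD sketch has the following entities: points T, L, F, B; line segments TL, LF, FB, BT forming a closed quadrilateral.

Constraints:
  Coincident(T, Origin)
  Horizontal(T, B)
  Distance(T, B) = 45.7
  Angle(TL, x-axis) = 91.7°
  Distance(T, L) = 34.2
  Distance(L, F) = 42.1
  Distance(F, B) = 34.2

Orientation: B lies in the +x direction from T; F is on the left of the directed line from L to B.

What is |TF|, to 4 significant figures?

53.26

Checks: |LF| = 42.10 ✓; |FB| = 34.20 ✓.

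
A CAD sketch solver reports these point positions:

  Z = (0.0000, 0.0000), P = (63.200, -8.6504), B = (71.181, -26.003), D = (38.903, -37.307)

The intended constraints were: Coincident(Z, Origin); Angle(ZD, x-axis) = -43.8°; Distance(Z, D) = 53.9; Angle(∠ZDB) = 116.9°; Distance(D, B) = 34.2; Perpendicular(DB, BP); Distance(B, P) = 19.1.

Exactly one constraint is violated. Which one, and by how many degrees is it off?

Perpendicular(DB, BP) — off by 5.40°.

Z = (0.00, 0.00) ✓; ZD at -43.80° ✓; |ZD| = 53.90 ✓; ∠ZDB = 116.9° ✓; |DB| = 34.20 ✓; ∠(DB, BP) = 95.40° ✗; |BP| = 19.10 ✓.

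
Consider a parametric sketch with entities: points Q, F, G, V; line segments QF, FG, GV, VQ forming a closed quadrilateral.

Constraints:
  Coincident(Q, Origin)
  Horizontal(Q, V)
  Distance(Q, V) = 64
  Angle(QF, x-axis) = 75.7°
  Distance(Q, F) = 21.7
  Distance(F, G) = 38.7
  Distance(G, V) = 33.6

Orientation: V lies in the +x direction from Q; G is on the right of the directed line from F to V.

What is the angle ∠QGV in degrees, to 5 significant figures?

152.94°

Q is at the origin; QV is horizontal with |QV| = 64.0 and V in +x, so V = (64.0, 0). QF runs at 75.7° with |QF| = 21.7, so F = (5.3599, 21.028). G is determined by |FG| = 38.7 and |GV| = 33.6 together: it lies at the intersection of circle(F, 38.7) and circle(V, 33.6). With |FV| = 62.296, the foot of the radical line on FV is 34.108 from F and the perpendicular offset is √(38.7² − 34.108²) = 18.286. Taking the right-of-FV solution: G = (31.294, -7.6975).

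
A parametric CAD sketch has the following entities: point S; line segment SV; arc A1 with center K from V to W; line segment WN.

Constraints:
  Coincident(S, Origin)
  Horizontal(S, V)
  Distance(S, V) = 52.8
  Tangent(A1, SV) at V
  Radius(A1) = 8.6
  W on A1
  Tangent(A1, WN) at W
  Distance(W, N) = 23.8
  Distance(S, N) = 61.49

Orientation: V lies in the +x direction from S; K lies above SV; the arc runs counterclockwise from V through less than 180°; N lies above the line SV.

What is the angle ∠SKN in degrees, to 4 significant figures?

95.91°

S is at the origin; S and V share the same y with |SV| = 52.8 and V on the +x side, so V = (52.80, 0.000). The tangent condition forces KV to be normal to SV, so K = V + (0, 8.6) = (52.80, 8.600). Since KW ⟂ WN (tangency), |KN| = √(8.6² + 23.8²) = 25.31 regardless of where W sits on A1. So N lies on both circle(S, 61.49) and circle(K, 25.31); the above-SV intersection is N = (51.33, 33.86). W is the foot of the tangent from N: W = (60.70, 11.99).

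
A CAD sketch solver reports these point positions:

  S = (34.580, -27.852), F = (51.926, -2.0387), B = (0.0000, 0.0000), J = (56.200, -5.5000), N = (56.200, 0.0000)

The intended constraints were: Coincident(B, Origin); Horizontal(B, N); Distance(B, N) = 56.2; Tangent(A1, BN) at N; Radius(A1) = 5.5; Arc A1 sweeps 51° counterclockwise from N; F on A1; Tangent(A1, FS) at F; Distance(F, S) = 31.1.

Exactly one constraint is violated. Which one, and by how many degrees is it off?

Tangent(A1, FS) at F — off by 5.10°.

B = (0.00, 0.00) ✓; B.y = 0.00, N.y = 0.00 ✓; |BN| = 56.20 ✓; ∠(JN, NB) = 90.00° ✓; |JN| = 5.500 ✓; bearing(J→F) − bearing(J→N) = 51.00° ✓; |JF| = 5.500 ✓; ∠(JF, FS) = 84.90° ✗; |FS| = 31.10 ✓.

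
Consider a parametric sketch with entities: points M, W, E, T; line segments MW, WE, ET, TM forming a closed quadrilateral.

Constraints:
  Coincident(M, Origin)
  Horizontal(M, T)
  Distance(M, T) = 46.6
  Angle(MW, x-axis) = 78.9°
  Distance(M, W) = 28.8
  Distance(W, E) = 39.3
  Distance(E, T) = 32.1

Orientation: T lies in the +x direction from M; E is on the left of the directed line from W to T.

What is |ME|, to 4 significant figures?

54.97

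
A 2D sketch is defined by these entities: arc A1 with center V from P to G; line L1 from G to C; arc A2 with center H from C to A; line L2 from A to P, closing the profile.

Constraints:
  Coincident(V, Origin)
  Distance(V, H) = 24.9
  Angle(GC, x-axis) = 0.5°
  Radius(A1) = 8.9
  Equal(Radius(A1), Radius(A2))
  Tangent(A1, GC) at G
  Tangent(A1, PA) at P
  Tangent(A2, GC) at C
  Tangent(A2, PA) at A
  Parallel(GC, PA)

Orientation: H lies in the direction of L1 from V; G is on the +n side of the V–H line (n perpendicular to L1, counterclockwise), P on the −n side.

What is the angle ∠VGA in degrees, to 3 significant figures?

54.4°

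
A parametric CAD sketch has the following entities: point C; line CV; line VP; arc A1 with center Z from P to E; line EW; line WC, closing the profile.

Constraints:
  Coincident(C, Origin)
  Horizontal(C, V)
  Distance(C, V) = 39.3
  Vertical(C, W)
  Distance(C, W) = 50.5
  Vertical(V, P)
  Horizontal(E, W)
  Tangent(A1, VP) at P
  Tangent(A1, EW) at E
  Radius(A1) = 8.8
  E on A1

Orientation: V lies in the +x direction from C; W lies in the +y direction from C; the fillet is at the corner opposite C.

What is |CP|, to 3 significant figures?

57.3

C is at the origin; CV is horizontal with |CV| = 39.3 and V on the +x side, so V = (39.3, 0.00). C and W share the same x with |CW| = 50.5 and W on the +y side, so W = (0.00, 50.5). The virtual corner opposite C is at (39.3, 50.5). Tangency of A1 to VP means the radius ZP is perpendicular to VP and since A1 is tangent to EW there, ZE ⟂ EW, with radius 8.8, so the center Z sits 8.8 in from both sides at Z = (30.5, 41.7). That places the tangent points at P = (39.3, 41.7) on VP and E = (30.5, 50.5) on EW. Then |CP| = |P − C| = 57.3.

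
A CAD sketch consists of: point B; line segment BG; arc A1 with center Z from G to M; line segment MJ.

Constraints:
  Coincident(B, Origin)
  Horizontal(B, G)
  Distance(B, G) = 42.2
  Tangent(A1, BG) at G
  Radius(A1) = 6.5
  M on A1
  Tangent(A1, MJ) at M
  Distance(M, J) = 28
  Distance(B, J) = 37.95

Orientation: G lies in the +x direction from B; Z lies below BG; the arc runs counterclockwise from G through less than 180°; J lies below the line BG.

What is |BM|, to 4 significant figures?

36.51

B is at the origin; B and G share the same y with |BG| = 42.2 and G on the +x side, so G = (42.20, 0.000). The tangent condition forces ZG to be normal to BG, so Z = G + (0, -6.5) = (42.20, -6.500). Since ZM ⟂ MJ (tangency), |ZJ| = √(6.5² + 28.0²) = 28.74 regardless of where M sits on A1. So J lies on both circle(B, 37.95) and circle(Z, 28.74); the below-BG intersection is J = (24.40, -29.07). M is the foot of the tangent from J: M = (36.32, -3.733).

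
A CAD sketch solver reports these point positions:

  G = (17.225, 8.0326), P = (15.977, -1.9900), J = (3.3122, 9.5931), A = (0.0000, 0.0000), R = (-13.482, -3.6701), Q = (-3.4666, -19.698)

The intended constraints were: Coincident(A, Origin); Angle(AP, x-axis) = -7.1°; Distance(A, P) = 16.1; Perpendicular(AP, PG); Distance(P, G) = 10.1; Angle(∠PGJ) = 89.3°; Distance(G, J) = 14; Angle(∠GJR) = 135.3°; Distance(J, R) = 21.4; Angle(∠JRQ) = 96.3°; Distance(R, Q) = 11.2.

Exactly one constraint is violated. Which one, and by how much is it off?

Distance(R, Q) = 11.2 — off by 7.70.

A = (0.00, 0.00) ✓; AP at -7.100° ✓; |AP| = 16.10 ✓; ∠(AP, PG) = 90.00° ✓; |PG| = 10.10 ✓; ∠PGJ = 89.30° ✓; |GJ| = 14.00 ✓; ∠GJR = 135.3° ✓; |JR| = 21.40 ✓; ∠JRQ = 96.30° ✓; |RQ| = 18.90 ✗.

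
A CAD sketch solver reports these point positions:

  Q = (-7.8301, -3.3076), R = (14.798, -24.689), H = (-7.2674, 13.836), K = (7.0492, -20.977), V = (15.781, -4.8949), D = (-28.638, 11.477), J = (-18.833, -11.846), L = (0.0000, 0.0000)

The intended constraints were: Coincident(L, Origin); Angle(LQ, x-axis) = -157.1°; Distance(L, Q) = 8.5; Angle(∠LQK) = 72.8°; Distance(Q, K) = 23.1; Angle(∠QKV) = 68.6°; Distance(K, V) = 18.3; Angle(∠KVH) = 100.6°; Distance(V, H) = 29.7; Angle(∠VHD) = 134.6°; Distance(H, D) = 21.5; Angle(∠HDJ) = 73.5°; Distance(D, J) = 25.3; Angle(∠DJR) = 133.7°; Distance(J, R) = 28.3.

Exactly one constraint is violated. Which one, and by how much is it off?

Distance(J, R) = 28.3 — off by 7.70.

L = (0.00, 0.00) ✓; LQ at -157.1° ✓; |LQ| = 8.500 ✓; ∠LQK = 72.80° ✓; |QK| = 23.10 ✓; ∠QKV = 68.60° ✓; |KV| = 18.30 ✓; ∠KVH = 100.6° ✓; |VH| = 29.70 ✓; ∠VHD = 134.6° ✓; |HD| = 21.50 ✓; ∠HDJ = 73.50° ✓; |DJ| = 25.30 ✓; ∠DJR = 133.7° ✓; |JR| = 36.00 ✗.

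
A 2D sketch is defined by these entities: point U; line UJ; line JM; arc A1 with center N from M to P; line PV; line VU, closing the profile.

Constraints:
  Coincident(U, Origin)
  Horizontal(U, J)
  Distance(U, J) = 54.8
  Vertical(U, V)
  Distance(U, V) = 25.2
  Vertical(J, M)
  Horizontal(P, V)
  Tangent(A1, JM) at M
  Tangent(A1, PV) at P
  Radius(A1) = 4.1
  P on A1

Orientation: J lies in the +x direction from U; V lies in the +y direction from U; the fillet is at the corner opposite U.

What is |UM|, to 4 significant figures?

58.72

The virtual corner opposite U is at (54.80, 25.20). Tangency of A1 to JM means the radius NM is perpendicular to JM and since A1 is tangent to PV there, NP ⟂ PV, with radius 4.1, so the center N sits 4.1 in from both sides at N = (50.70, 21.10). That places the tangent points at M = (54.80, 21.10) on JM and P = (50.70, 25.20) on PV. Then |UM| = |M − U| = 58.72.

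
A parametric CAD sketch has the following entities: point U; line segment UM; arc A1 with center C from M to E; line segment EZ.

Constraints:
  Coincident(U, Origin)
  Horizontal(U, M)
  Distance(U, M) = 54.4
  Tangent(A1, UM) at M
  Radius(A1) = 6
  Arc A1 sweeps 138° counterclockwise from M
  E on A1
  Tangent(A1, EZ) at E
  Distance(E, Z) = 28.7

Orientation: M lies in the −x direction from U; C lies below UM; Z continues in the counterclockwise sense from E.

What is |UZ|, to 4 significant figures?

47.49

U is at the origin; UM is horizontal with |UM| = 54.4 and M on the −x side, so M = (-54.40, 0.000). Tangency of A1 to UM means the radius CM is perpendicular to UM, so C = M + (0, -6) = (-54.40, -6.000). On A1, M sits at bearing 90° from C; a 138° counterclockwise sweep puts E at bearing 228°, so E = C + 6.0·(cos 228°, sin 228°) = (-58.41, -10.46). Since A1 is tangent to EZ there, CE ⟂ EZ, so EZ runs along (−sin 228°, cos 228°); with |EZ| = 28.7, Z = (-37.09, -29.66). Then |UZ| = |Z − U| = 47.49.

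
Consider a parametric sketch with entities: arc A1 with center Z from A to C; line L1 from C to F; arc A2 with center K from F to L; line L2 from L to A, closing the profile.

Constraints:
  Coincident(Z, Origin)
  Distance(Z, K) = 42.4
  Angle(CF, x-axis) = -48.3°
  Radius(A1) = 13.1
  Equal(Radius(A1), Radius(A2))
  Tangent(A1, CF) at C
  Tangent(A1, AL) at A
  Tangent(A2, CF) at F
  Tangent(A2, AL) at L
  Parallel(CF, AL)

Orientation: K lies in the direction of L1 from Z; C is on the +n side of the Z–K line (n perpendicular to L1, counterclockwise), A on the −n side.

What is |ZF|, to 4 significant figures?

44.38

Tangency of A1 to both parallel lines with radius 13.1 puts C and A at Z ± 13.1·n: C = (9.781, 8.715), A = (-9.781, -8.715). Equal radii place F and L the same way about K: F = K + 13.1·n = (37.99, -22.94), L = K − 13.1·n = (18.42, -40.37). Then |ZF| = |F − Z| = 44.38.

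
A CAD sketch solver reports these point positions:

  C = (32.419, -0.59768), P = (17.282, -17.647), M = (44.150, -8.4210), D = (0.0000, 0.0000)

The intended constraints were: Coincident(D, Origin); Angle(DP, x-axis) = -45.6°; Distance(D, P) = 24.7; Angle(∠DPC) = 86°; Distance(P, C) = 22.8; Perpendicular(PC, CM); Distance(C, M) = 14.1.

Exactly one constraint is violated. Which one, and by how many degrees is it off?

Perpendicular(PC, CM) — off by 7.90°.

D = (0.00, 0.00) ✓; DP at -45.60° ✓; |DP| = 24.70 ✓; ∠DPC = 86.00° ✓; |PC| = 22.80 ✓; ∠(PC, CM) = 82.10° ✗; |CM| = 14.10 ✓.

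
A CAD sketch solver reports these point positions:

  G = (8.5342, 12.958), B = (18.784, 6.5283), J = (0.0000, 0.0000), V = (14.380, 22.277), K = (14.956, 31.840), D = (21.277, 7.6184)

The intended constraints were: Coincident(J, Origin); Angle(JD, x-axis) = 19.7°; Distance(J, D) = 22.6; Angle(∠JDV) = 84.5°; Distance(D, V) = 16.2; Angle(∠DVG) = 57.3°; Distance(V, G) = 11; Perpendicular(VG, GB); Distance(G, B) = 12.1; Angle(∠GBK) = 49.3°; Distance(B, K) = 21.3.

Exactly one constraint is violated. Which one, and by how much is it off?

Distance(B, K) = 21.3 — off by 4.30.

J = (0.00, 0.00) ✓; JD at 19.70° ✓; |JD| = 22.60 ✓; ∠JDV = 84.50° ✓; |DV| = 16.20 ✓; ∠DVG = 57.30° ✓; |VG| = 11.00 ✓; ∠(VG, GB) = 90.00° ✓; |GB| = 12.10 ✓; ∠GBK = 49.30° ✓; |BK| = 25.60 ✗.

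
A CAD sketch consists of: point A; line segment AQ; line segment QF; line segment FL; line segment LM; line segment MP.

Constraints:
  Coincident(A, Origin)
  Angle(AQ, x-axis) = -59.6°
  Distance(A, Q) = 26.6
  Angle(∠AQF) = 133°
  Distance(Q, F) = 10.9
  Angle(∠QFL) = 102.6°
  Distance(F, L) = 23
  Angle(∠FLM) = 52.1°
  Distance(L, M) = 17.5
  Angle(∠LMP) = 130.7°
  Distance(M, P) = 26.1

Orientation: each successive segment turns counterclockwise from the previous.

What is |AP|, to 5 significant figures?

31.732

∠FLM = 52.1° gives LM at -167.30° from the x-axis; with |LM| = 17.5, M = (16.819, -8.3569). ∠LMP = 130.7° gives MP at -118.00° from the x-axis; with |MP| = 26.1, P = (4.5659, -31.402). Then |AP| = |P − A| = 31.732.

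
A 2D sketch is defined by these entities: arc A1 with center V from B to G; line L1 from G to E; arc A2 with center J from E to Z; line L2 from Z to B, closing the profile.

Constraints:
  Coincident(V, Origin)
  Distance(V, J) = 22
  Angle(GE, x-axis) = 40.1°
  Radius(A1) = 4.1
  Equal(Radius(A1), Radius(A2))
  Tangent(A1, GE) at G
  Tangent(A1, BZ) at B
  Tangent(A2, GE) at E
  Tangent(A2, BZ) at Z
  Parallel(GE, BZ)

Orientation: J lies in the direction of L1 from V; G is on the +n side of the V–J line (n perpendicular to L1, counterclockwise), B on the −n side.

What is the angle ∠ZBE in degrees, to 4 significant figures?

20.44°

The slot axis is L1's direction at 40.1°, so u = (cos 40.1°, sin 40.1°) = (0.7649, 0.6441) and n = (−sin 40.1°, cos 40.1°) = (-0.6441, 0.7649). V is at the origin and J lies 22.0 along u from V, so J = 22.0·u = (16.83, 14.17). Tangency of A1 to both parallel lines with radius 4.1 puts G and B at V ± 4.1·n: G = (-2.641, 3.136), B = (2.641, -3.136). Equal radii place E and Z the same way about J: E = J + 4.1·n = (14.19, 17.31), Z = J − 4.1·n = (19.47, 11.03). Then cos ∠ZBE = BZ·BE / (|BZ||BE|), giving 20.44°.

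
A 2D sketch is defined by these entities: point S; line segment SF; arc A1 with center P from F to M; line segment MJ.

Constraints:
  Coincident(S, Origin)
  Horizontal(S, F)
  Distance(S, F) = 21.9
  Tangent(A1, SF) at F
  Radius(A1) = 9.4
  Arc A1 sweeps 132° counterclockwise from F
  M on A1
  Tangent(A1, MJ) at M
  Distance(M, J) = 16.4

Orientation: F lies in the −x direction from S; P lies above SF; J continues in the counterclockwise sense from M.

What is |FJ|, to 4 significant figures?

28.16

S is at the origin; S and F share the same y with |SF| = 21.9 and F on the −x side, so F = (-21.90, 0.000). Since A1 is tangent to SF there, PF ⟂ SF, so P = F + (0, 9.4) = (-21.90, 9.400). On A1, F sits at bearing -90° from P; a 132° counterclockwise sweep puts M at bearing 42°, so M = P + 9.4·(cos 42°, sin 42°) = (-14.91, 15.69). Since A1 is tangent to MJ there, PM ⟂ MJ, so MJ runs along (−sin 42°, cos 42°); with |MJ| = 16.4, J = (-25.89, 27.88). Then |FJ| = |J − F| = 28.16.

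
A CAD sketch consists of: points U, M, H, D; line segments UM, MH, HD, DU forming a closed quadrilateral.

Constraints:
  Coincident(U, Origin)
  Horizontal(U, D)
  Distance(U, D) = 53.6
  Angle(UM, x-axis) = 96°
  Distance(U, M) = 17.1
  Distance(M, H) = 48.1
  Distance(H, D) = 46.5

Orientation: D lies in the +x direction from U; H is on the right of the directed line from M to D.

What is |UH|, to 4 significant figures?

32.00

Checks: U.y = 0.00, D.y = 0.00 ✓; |MH| = 48.10 ✓; |HD| = 46.50 ✓.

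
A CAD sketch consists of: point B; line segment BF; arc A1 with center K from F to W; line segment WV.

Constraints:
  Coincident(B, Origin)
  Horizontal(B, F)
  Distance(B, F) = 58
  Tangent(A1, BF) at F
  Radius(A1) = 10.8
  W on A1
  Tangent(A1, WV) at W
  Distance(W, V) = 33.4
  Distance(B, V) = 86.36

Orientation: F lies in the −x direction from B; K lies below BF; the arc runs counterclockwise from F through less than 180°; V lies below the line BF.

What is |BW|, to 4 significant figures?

69.03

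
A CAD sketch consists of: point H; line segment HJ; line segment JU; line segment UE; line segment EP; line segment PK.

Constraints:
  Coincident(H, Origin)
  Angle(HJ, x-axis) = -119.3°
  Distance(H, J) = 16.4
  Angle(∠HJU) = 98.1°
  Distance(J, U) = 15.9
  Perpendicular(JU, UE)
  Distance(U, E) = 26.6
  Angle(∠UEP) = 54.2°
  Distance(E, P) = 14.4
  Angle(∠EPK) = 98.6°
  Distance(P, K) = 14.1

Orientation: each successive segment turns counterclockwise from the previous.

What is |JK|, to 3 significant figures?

12.1

H is at the origin; HJ runs at -119.3° with length 16.4, so J = (-8.03, -14.3). ∠HJU = 98.1° gives JU at -37.4° from the x-axis; with |JU| = 15.9, U = (4.61, -24.0). The perpendicularity gives UE at right angles to JU, so UE runs at 52.6°; with |UE| = 26.6, E = (20.8, -2.83). ∠UEP = 54.2° gives EP at 178° from the x-axis; with |EP| = 14.4, P = (6.37, -2.43). ∠EPK = 98.6° gives PK at -100° from the x-axis; with |PK| = 14.1, K = (3.87, -16.3). Then |JK| = |K − J| = 12.1.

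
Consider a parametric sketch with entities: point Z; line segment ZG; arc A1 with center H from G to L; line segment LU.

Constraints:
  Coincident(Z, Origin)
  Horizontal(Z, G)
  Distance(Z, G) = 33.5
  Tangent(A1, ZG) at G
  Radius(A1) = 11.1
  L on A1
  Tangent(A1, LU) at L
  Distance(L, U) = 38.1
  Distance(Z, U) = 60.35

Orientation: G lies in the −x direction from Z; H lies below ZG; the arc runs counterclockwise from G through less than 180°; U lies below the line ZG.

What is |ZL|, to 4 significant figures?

46.39

Checks: |HL| = 11.10 ✓; ∠(HL, LU) = 90.00° ✓; |LU| = 38.10 ✓; |ZU| = 60.35 ✓.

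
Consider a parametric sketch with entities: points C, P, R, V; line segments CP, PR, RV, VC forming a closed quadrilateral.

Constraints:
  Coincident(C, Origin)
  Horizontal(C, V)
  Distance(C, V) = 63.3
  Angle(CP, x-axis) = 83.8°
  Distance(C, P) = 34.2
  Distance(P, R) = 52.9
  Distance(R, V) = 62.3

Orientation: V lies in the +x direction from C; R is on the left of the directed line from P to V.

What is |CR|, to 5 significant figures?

78.244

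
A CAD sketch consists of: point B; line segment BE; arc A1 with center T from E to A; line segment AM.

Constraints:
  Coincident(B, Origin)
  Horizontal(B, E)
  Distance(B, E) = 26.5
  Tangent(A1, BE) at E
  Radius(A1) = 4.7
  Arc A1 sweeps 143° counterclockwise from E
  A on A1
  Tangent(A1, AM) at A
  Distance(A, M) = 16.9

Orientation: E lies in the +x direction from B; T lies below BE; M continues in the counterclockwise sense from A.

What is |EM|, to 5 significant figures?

21.463

B is at the origin; BE is horizontal with |BE| = 26.5 and E on the +x side, so E = (26.500, 0.0000). A1 meets BE tangentially, so TE is at right angles to BE, so T = E + (0, -4.7) = (26.500, -4.7000). On A1, E sits at bearing 90° from T; a 143° counterclockwise sweep puts A at bearing 233°, so A = T + 4.7·(cos 233°, sin 233°) = (23.671, -8.4536). Tangency of A1 to AM means the radius TA is perpendicular to AM, so AM runs along (−sin 233°, cos 233°); with |AM| = 16.9, M = (37.168, -18.624). Then |EM| = |M − E| = 21.463.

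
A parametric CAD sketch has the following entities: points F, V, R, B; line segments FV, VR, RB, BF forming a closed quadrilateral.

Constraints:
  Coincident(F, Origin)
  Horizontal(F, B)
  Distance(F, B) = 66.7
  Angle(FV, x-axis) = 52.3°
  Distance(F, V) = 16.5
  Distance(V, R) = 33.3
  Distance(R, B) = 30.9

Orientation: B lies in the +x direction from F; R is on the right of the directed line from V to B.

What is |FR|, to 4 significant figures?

37.30

Checks: |VR| = 33.30 ✓; |RB| = 30.90 ✓.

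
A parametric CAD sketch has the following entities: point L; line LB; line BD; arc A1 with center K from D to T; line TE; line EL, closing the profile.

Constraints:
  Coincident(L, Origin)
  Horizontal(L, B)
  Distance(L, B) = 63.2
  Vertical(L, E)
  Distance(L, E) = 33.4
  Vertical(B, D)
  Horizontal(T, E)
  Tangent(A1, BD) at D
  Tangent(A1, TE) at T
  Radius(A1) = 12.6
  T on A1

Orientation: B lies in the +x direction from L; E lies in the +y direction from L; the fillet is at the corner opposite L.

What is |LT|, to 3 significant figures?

60.6

L is at the origin; L and B share the same y with |LB| = 63.2 and B on the +x side, so B = (63.2, 0.00). LE is vertical with |LE| = 33.4 and E on the +y side, so E = (0.00, 33.4). The virtual corner opposite L is at (63.2, 33.4). Tangency of A1 to BD means the radius KD is perpendicular to BD and since A1 is tangent to TE there, KT ⟂ TE, with radius 12.6, so the center K sits 12.6 in from both sides at K = (50.6, 20.8). That places the tangent points at D = (63.2, 20.8) on BD and T = (50.6, 33.4) on TE. Then |LT| = |T − L| = 60.6.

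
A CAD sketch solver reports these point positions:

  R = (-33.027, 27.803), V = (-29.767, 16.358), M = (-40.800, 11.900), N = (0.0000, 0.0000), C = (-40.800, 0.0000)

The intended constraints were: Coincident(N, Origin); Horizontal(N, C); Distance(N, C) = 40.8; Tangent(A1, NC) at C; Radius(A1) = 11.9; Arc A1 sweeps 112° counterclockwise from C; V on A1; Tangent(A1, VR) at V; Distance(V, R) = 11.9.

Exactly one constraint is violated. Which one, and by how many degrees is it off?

Tangent(A1, VR) at V — off by 6.10°.

N = (0.00, 0.00) ✓; N.y = 0.00, C.y = 0.00 ✓; |NC| = 40.80 ✓; ∠(MC, CN) = 90.00° ✓; |MC| = 11.90 ✓; bearing(M→V) − bearing(M→C) = 112.0° ✓; |MV| = 11.90 ✓; ∠(MV, VR) = 96.10° ✗; |VR| = 11.90 ✓.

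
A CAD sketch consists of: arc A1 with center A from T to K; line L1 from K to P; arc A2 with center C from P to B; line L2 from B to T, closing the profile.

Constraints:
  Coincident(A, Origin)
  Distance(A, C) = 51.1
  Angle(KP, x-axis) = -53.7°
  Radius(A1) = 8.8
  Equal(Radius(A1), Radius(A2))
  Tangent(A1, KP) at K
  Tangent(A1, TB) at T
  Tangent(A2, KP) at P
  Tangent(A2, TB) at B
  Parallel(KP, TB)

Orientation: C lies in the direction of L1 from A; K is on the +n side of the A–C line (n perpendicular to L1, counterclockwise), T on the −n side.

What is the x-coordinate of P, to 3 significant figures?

37.3

The slot axis is L1's direction at -53.7°, so u = (cos -53.7°, sin -53.7°) = (0.592, -0.806) and n = (−sin -53.7°, cos -53.7°) = (0.806, 0.592). A is at the origin and C lies 51.1 along u from A, so C = 51.1·u = (30.3, -41.2). Tangency of A1 to both parallel lines with radius 8.8 puts K and T at A ± 8.8·n: K = (7.09, 5.21), T = (-7.09, -5.21). Equal radii place P and B the same way about C: P = C + 8.8·n = (37.3, -36.0), B = C − 8.8·n = (23.2, -46.4). So P.x = 37.3.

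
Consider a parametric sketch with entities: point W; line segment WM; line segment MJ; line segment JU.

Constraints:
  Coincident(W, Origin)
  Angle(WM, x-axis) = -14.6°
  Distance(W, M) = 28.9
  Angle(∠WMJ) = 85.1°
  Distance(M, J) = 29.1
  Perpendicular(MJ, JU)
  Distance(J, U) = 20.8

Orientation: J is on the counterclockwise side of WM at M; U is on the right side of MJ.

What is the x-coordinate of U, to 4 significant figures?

53.37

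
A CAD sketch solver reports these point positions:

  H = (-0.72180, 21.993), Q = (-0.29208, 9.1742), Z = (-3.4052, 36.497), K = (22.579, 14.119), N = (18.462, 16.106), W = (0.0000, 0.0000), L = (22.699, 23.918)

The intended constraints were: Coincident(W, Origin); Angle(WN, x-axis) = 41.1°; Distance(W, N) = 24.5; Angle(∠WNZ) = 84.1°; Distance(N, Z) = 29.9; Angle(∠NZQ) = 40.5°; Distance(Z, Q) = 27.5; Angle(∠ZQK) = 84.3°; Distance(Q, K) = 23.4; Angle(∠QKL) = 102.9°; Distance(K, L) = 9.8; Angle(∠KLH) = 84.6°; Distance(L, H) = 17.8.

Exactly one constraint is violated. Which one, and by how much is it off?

Distance(L, H) = 17.8 — off by 5.70.

W = (0.00, 0.00) ✓; WN at 41.10° ✓; |WN| = 24.50 ✓; ∠WNZ = 84.10° ✓; |NZ| = 29.90 ✓; ∠NZQ = 40.50° ✓; |ZQ| = 27.50 ✓; ∠ZQK = 84.30° ✓; |QK| = 23.40 ✓; ∠QKL = 102.9° ✓; |KL| = 9.800 ✓; ∠KLH = 84.60° ✓; |LH| = 23.50 ✗.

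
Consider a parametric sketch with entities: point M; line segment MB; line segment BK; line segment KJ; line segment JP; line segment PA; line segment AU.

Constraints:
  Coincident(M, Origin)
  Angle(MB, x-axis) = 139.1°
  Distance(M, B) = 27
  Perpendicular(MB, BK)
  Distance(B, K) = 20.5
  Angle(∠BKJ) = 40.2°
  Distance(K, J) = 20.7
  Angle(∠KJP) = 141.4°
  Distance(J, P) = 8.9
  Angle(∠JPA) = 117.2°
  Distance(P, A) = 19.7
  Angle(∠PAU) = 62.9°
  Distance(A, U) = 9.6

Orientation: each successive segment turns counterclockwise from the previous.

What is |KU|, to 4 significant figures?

24.92

M is at the origin; MB runs at 139.1° with length 27.0, so B = (-20.41, 17.68). MB ⟂ BK, so BK runs at -130.9°; with |BK| = 20.5, K = (-33.83, 2.183). ∠BKJ = 40.2° gives KJ at 8.900° from the x-axis; with |KJ| = 20.7, J = (-13.38, 5.386). ∠KJP = 141.4° gives JP at 47.50° from the x-axis; with |JP| = 8.9, P = (-7.367, 11.95). ∠JPA = 117.2° gives PA at 110.3° from the x-axis; with |PA| = 19.7, A = (-14.20, 30.42). ∠PAU = 62.9° gives AU at -132.6° from the x-axis; with |AU| = 9.6, U = (-20.70, 23.36). Then |KU| = |U − K| = 24.92.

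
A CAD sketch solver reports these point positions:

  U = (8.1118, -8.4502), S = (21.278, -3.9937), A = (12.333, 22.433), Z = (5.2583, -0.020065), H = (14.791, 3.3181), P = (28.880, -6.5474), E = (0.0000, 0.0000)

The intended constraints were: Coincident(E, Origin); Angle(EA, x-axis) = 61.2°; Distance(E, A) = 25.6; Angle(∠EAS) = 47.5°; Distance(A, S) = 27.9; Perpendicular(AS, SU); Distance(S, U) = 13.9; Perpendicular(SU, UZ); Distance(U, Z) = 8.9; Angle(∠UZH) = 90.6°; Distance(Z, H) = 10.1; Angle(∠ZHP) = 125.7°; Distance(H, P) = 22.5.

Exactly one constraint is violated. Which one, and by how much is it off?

Distance(H, P) = 22.5 — off by 5.30.

E = (0.00, 0.00) ✓; EA at 61.20° ✓; |EA| = 25.60 ✓; ∠EAS = 47.50° ✓; |AS| = 27.90 ✓; ∠(AS, SU) = 90.00° ✓; |SU| = 13.90 ✓; ∠(SU, UZ) = 90.00° ✓; |UZ| = 8.900 ✓; ∠UZH = 90.60° ✓; |ZH| = 10.10 ✓; ∠ZHP = 125.7° ✓; |HP| = 17.20 ✗.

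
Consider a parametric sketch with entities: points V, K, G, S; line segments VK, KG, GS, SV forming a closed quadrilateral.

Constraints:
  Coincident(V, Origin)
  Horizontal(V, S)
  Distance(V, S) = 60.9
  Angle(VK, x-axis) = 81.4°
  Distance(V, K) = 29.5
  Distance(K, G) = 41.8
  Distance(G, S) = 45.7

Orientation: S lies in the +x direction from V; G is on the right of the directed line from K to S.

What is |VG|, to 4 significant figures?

19.75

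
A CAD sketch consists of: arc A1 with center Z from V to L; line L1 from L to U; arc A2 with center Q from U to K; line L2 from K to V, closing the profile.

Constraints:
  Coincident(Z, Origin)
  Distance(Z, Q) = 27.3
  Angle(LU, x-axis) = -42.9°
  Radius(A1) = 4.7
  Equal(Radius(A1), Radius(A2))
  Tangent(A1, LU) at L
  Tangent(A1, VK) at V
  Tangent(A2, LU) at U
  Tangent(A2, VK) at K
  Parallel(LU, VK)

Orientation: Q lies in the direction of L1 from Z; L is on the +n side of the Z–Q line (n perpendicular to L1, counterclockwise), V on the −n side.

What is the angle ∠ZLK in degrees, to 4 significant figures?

71.00°

The slot axis is L1's direction at -42.9°, so u = (cos -42.9°, sin -42.9°) = (0.7325, -0.6807) and n = (−sin -42.9°, cos -42.9°) = (0.6807, 0.7325). Z is at the origin and Q lies 27.3 along u from Z, so Q = 27.3·u = (20.00, -18.58). Tangency of A1 to both parallel lines with radius 4.7 puts L and V at Z ± 4.7·n: L = (3.199, 3.443), V = (-3.199, -3.443). Equal radii place U and K the same way about Q: U = Q + 4.7·n = (23.20, -15.14), K = Q − 4.7·n = (16.80, -22.03). Then cos ∠ZLK = LZ·LK / (|LZ||LK|), giving 71.00°.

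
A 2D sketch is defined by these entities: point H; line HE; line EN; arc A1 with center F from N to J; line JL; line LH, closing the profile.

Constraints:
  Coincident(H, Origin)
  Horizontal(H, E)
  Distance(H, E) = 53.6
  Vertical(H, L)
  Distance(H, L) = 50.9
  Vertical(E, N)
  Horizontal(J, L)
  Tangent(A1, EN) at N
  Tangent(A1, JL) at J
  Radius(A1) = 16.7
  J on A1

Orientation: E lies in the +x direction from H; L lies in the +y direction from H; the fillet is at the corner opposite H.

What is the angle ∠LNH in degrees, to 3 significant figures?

49.8°

H is at the origin; HE is horizontal with |HE| = 53.6 and E on the +x side, so E = (53.6, 0.00). HL is vertical with |HL| = 50.9 and L on the +y side, so L = (0.00, 50.9). The virtual corner opposite H is at (53.6, 50.9). A1 meets EN tangentially, so FN is at right angles to EN and tangency of A1 to JL means the radius FJ is perpendicular to JL, with radius 16.7, so the center F sits 16.7 in from both sides at F = (36.9, 34.2). That places the tangent points at N = (53.6, 34.2) on EN and J = (36.9, 50.9) on JL. Then cos ∠LNH = NL·NH / (|NL||NH|), giving 49.8°.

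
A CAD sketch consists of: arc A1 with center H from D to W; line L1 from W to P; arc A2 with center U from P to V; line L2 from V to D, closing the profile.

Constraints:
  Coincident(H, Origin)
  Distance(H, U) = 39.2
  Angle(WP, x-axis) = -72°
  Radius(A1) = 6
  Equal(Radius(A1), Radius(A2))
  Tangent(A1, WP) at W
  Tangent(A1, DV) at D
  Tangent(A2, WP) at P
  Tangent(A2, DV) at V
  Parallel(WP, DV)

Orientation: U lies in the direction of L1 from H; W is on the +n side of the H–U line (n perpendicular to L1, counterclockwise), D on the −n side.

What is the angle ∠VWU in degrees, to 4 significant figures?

8.318°

The slot axis is L1's direction at -72.0°, so u = (cos -72.0°, sin -72.0°) = (0.3090, -0.9511) and n = (−sin -72.0°, cos -72.0°) = (0.9511, 0.3090). H is at the origin and U lies 39.2 along u from H, so U = 39.2·u = (12.11, -37.28). Tangency of A1 to both parallel lines with radius 6.0 puts W and D at H ± 6.0·n: W = (5.706, 1.854), D = (-5.706, -1.854). Equal radii place P and V the same way about U: P = U + 6.0·n = (17.82, -35.43), V = U − 6.0·n = (6.407, -39.14). Then cos ∠VWU = WV·WU / (|WV||WU|), giving 8.318°.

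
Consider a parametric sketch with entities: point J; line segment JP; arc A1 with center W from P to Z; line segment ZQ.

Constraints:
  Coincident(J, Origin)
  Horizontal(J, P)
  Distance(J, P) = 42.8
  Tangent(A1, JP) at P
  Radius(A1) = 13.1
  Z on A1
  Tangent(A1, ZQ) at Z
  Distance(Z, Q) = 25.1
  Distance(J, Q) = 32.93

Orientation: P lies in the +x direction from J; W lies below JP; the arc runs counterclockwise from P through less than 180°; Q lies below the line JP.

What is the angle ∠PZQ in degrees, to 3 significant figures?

151°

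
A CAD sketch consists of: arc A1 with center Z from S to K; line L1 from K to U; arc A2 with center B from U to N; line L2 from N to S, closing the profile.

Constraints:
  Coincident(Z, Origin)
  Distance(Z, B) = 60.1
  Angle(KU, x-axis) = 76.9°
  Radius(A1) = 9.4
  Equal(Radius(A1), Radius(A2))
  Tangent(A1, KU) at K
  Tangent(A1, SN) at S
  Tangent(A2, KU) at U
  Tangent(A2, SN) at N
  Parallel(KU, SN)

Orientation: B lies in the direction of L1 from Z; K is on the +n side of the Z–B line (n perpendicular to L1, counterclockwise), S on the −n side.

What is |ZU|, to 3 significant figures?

60.8

The slot axis is L1's direction at 76.9°, so u = (cos 76.9°, sin 76.9°) = (0.227, 0.974) and n = (−sin 76.9°, cos 76.9°) = (-0.974, 0.227). Z is at the origin and B lies 60.1 along u from Z, so B = 60.1·u = (13.6, 58.5). Tangency of A1 to both parallel lines with radius 9.4 puts K and S at Z ± 9.4·n: K = (-9.16, 2.13), S = (9.16, -2.13). Equal radii place U and N the same way about B: U = B + 9.4·n = (4.47, 60.7), N = B − 9.4·n = (22.8, 56.4). Then |ZU| = |U − Z| = 60.8.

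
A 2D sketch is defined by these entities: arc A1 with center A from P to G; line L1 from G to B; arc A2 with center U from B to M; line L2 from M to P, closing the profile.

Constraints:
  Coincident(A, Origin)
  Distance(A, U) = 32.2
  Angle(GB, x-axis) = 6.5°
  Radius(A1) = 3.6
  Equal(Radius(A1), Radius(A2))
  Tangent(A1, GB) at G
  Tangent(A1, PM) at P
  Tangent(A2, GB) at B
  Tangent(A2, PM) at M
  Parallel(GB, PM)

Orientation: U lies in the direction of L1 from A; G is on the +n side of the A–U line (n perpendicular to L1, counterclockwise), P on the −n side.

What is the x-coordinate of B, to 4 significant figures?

31.59

Tangency of A1 to both parallel lines with radius 3.6 puts G and P at A ± 3.6·n: G = (-0.4075, 3.577), P = (0.4075, -3.577). Equal radii place B and M the same way about U: B = U + 3.6·n = (31.59, 7.222), M = U − 3.6·n = (32.40, 0.06828). So B.x = 31.59.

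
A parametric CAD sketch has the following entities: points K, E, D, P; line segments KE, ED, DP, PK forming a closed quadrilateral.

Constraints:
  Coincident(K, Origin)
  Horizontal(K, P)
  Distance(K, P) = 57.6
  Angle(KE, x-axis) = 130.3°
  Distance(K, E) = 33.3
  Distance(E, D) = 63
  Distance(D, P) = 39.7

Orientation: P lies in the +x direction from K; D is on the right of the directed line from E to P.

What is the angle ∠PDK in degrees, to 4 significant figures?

110.9°

Checks: |KP| = 57.60 ✓; |KE| = 33.30 ✓; |ED| = 63.00 ✓; |DP| = 39.70 ✓.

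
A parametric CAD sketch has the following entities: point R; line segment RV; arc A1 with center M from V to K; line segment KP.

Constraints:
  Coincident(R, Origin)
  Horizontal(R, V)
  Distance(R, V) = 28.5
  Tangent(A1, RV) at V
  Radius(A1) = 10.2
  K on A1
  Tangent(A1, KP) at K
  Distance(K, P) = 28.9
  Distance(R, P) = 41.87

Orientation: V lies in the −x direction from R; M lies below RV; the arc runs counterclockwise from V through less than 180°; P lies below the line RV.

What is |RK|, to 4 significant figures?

39.88

R is at the origin; RV is horizontal with |RV| = 28.5 and V on the −x side, so V = (-28.50, 0.000). Since A1 is tangent to RV there, MV ⟂ RV, so M = V + (0, -10.2) = (-28.50, -10.20). Since MK ⟂ KP (tangency), |MP| = √(10.2² + 28.9²) = 30.65 regardless of where K sits on A1. So P lies on both circle(R, 41.87) and circle(M, 30.65); the below-RV intersection is P = (-16.60, -38.44). K is the foot of the tangent from P: K = (-36.04, -17.06).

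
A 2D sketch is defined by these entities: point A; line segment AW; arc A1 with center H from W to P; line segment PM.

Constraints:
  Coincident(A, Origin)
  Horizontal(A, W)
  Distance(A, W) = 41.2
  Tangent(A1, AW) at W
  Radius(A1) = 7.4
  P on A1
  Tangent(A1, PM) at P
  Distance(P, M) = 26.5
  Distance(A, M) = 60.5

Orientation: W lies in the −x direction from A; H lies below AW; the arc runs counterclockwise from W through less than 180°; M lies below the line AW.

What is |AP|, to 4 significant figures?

49.06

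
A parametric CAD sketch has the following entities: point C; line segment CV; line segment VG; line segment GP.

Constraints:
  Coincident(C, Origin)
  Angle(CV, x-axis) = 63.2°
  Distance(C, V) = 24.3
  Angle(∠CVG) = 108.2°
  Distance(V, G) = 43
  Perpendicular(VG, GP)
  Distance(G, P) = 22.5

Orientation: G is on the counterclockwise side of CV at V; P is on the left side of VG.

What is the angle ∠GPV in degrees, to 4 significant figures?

62.38°

C is at the origin; CV runs at 63.2° with length 24.3, so V = 24.3·(cos 63.2°, sin 63.2°) = (10.96, 21.69). ∠CVG = 108.2°, so VG runs at 63.2° + (180° − 108.2°) = 135.0° from the x-axis; with |VG| = 43.0, G = V + 43.0·(cos 135.0°, sin 135.0°) = (-19.45, 52.10). The perpendicularity gives GP at right angles to VG; with |GP| = 22.5 on the left of VG, P = G + 22.5·(-0.7071, -0.7071) = (-35.36, 36.19). Then cos ∠GPV = PG·PV / (|PG||PV|), giving 62.38°.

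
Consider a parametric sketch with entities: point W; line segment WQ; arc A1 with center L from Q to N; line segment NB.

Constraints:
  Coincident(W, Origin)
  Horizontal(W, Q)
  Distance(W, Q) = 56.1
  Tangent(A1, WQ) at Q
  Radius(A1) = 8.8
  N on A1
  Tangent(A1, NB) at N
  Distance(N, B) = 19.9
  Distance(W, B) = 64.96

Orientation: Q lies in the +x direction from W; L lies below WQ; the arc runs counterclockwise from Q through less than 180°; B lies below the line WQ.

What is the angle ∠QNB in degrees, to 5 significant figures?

121.44°

W is at the origin; WQ is horizontal with |WQ| = 56.1 and Q on the +x side, so Q = (56.100, 0.0000). Tangency of A1 to WQ means the radius LQ is perpendicular to WQ, so L = Q + (0, -8.8) = (56.100, -8.8000). Since LN ⟂ NB (tangency), |LB| = √(8.8² + 19.9²) = 21.759 regardless of where N sits on A1. So B lies on both circle(W, 64.96) and circle(L, 21.759); the below-WQ intersection is B = (57.342, -30.523). N is the foot of the tangent from B: N = (48.268, -12.813).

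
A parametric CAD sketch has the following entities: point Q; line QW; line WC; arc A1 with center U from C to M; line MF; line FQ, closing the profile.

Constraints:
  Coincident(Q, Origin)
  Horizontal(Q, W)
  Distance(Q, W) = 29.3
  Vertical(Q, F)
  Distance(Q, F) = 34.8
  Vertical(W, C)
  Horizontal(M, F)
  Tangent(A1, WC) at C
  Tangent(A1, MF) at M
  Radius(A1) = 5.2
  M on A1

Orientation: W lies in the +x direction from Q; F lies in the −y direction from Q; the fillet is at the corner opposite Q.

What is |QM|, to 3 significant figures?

42.3

Q is at the origin; QW is horizontal with |QW| = 29.3 and W on the +x side, so W = (29.3, 0.00). QF is vertical with |QF| = 34.8 and F on the −y side, so F = (0.00, -34.8). The virtual corner opposite Q is at (29.3, -34.8). Since A1 is tangent to WC there, UC ⟂ WC and since A1 is tangent to MF there, UM ⟂ MF, with radius 5.2, so the center U sits 5.2 in from both sides at U = (24.1, -29.6). That places the tangent points at C = (29.3, -29.6) on WC and M = (24.1, -34.8) on MF. Then |QM| = |M − Q| = 42.3.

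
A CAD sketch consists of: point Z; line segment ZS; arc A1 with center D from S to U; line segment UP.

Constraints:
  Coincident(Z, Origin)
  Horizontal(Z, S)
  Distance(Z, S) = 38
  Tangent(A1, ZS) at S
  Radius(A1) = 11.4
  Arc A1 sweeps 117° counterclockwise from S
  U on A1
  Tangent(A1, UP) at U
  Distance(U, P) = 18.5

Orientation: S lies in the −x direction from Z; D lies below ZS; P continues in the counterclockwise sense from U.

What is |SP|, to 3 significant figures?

33.1

On A1, S sits at bearing 90° from D; a 117° counterclockwise sweep puts U at bearing 207°, so U = D + 11.4·(cos 207°, sin 207°) = (-48.2, -16.6). Tangency of A1 to UP means the radius DU is perpendicular to UP, so UP runs along (−sin 207°, cos 207°); with |UP| = 18.5, P = (-39.8, -33.1). Then |SP| = |P − S| = 33.1.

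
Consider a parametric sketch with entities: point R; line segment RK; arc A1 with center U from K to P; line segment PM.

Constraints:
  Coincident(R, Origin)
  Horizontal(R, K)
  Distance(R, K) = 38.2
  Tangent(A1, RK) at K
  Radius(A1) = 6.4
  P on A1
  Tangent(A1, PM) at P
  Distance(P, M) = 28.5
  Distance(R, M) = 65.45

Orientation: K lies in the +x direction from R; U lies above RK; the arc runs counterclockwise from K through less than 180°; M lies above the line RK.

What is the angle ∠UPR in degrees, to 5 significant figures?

39.818°

Checks: |UP| = 6.400 ✓; ∠(UP, PM) = 90.00° ✓; |PM| = 28.50 ✓; |RM| = 65.45 ✓.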